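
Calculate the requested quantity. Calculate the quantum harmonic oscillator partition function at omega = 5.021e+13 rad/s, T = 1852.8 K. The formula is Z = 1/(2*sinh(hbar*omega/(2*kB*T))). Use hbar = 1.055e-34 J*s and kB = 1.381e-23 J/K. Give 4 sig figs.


Step 1: Compute x = hbar*omega/(kB*T) = 1.055e-34*5.021e+13/(1.381e-23*1852.8) = 0.207
Step 2: x/2 = 0.1035
Step 3: sinh(x/2) = 0.1037
Step 4: Z = 1/(2*0.1037) = 4.822

4.822


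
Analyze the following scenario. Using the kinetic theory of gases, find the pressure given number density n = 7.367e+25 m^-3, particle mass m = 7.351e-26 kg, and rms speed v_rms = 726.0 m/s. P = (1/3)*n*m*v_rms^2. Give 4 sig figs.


Step 1: v_rms^2 = 726.0^2 = 5.271e+05
Step 2: n*m = 7.367e+25*7.351e-26 = 5.415
Step 3: P = (1/3)*5.415*5.271e+05 = 9.515e+05 Pa

9.515e+05


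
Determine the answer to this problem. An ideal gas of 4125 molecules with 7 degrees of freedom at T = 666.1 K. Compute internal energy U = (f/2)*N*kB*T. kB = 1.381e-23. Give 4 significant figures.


Step 1: f/2 = 7/2 = 3.5
Step 2: N*kB*T = 4125*1.381e-23*666.1 = 3.795e-17
Step 3: U = 3.5 * 3.795e-17 = 1.328e-16 J

1.328e-16


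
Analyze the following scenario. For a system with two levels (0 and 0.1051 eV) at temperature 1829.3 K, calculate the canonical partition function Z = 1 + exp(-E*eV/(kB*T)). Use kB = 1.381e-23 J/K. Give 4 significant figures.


Step 1: Compute beta*E = E*eV/(kB*T) = 0.1051*1.602e-19/(1.381e-23*1829.3) = 0.6665
Step 2: exp(-beta*E) = exp(-0.6665) = 0.5135
Step 3: Z = 1 + 0.5135 = 1.514

1.514


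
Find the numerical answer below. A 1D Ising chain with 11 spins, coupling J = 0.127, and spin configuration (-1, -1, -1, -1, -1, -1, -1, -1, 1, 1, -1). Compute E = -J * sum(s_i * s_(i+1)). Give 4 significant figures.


Step 1: Nearest-neighbor products: 1, 1, 1, 1, 1, 1, 1, -1, 1, -1
Step 2: Sum of products = 6
Step 3: E = -0.127 * 6 = -0.762

-0.762


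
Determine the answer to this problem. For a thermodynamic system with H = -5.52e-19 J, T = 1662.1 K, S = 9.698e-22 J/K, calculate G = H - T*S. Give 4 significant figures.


Step 1: T*S = 1662.1 * 9.698e-22 = 1.612e-18 J
Step 2: G = H - T*S = -5.52e-19 - 1.612e-18
Step 3: G = -2.164e-18 J

-2.164e-18


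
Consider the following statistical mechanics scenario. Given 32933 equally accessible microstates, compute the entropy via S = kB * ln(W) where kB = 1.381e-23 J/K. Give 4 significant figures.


Step 1: ln(W) = ln(32933) = 10.4
Step 2: S = kB * ln(W) = 1.381e-23 * 10.4
Step 3: S = 1.437e-22 J/K

1.437e-22


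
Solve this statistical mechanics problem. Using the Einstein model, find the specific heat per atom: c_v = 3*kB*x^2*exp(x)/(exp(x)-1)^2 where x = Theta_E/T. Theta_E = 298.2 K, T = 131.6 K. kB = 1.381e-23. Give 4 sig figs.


Step 1: x = Theta_E/T = 298.2/131.6 = 2.266
Step 2: x^2 = 5.135
Step 3: exp(x) = 9.64
Step 4: c_v = 3*1.381e-23*5.135*9.64/(9.64-1)^2 = 2.747e-23

2.747e-23


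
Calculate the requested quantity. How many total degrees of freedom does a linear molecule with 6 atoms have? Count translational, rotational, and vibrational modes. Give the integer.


Step 1: Translational DOF = 3
Step 2: Rotational DOF (linear) = 2
Step 3: Vibrational DOF = 3*6 - 5 = 13
Step 4: Total = 3 + 2 + 13 = 18

18


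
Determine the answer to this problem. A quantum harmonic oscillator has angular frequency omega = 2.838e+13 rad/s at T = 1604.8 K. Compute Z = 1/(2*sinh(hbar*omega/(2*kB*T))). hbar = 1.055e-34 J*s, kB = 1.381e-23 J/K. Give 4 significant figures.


Step 1: Compute x = hbar*omega/(kB*T) = 1.055e-34*2.838e+13/(1.381e-23*1604.8) = 0.1351
Step 2: x/2 = 0.06755
Step 3: sinh(x/2) = 0.0676
Step 4: Z = 1/(2*0.0676) = 7.396

7.396


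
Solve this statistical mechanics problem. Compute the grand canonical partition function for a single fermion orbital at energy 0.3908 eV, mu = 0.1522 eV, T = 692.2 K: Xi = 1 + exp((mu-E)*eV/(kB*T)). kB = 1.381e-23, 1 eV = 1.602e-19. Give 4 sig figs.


Step 1: (mu - E) = 0.1522 - 0.3908 = -0.2386 eV
Step 2: x = (mu-E)*eV/(kB*T) = -0.2386*1.602e-19/(1.381e-23*692.2) = -3.999
Step 3: exp(x) = 0.01834
Step 4: Xi = 1 + 0.01834 = 1.018

1.018


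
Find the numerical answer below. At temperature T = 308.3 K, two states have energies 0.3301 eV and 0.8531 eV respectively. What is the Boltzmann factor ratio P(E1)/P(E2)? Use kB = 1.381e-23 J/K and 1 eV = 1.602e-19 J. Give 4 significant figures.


Step 1: Compute energy difference dE = E1 - E2 = 0.3301 - 0.8531 = -0.523 eV
Step 2: Convert to Joules: dE_J = -0.523 * 1.602e-19 = -8.378e-20 J
Step 3: Compute exponent = -dE_J / (kB * T) = -(-8.378e-20) / (1.381e-23 * 308.3) = 19.68
Step 4: P(E1)/P(E2) = exp(19.68) = 3.519e+08

3.519e+08


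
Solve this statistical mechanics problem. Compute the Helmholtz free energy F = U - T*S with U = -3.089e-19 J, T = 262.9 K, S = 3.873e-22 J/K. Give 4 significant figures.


Step 1: T*S = 262.9 * 3.873e-22 = 1.018e-19 J
Step 2: F = U - T*S = -3.089e-19 - 1.018e-19
Step 3: F = -4.107e-19 J

-4.107e-19


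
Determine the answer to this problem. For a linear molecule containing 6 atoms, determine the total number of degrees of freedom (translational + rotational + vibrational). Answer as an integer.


Step 1: Translational DOF = 3
Step 2: Rotational DOF (linear) = 2
Step 3: Vibrational DOF = 3*6 - 5 = 13
Step 4: Total = 3 + 2 + 13 = 18

18


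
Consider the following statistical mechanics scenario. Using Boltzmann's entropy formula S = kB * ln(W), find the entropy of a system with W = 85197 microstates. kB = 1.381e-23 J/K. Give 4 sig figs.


Step 1: ln(W) = ln(85197) = 11.35
Step 2: S = kB * ln(W) = 1.381e-23 * 11.35
Step 3: S = 1.568e-22 J/K

1.568e-22


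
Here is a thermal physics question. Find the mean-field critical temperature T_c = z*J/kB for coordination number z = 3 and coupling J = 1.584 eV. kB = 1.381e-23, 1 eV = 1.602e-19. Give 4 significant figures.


Step 1: z*J = 3*1.584 = 4.752 eV
Step 2: Convert to Joules: 4.752*1.602e-19 = 7.613e-19 J
Step 3: T_c = 7.613e-19 / 1.381e-23 = 5.512e+04 K

5.512e+04


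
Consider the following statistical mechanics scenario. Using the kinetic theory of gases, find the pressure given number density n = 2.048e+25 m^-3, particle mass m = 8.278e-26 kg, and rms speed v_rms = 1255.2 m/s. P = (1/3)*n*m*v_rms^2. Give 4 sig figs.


Step 1: v_rms^2 = 1255.2^2 = 1.576e+06
Step 2: n*m = 2.048e+25*8.278e-26 = 1.695
Step 3: P = (1/3)*1.695*1.576e+06 = 8.903e+05 Pa

8.903e+05


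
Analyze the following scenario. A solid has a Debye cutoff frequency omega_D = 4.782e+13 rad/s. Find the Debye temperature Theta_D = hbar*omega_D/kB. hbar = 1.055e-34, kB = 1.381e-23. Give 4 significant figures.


Step 1: hbar*omega_D = 1.055e-34 * 4.782e+13 = 5.045e-21 J
Step 2: Theta_D = 5.045e-21 / 1.381e-23
Step 3: Theta_D = 365.3 K

365.3


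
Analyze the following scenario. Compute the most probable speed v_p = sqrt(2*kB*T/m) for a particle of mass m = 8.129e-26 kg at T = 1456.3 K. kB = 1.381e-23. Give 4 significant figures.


Step 1: Numerator = 2*kB*T = 2*1.381e-23*1456.3 = 4.022e-20
Step 2: Ratio = 4.022e-20 / 8.129e-26 = 4.948e+05
Step 3: v_p = sqrt(4.948e+05) = 703.4 m/s

703.4


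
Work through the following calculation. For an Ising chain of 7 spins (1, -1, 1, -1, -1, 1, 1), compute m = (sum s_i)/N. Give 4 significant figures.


Step 1: Count up spins (+1): 4, down spins (-1): 3
Step 2: Total magnetization M = 4 - 3 = 1
Step 3: m = M/N = 1/7 = 0.1429

0.1429


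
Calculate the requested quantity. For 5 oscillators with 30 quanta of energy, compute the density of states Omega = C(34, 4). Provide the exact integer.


Step 1: Use binomial coefficient C(34, 4)
Step 2: Numerator = 34! / 30!
Step 3: Denominator = 4!
Step 4: Omega = 46376

46376


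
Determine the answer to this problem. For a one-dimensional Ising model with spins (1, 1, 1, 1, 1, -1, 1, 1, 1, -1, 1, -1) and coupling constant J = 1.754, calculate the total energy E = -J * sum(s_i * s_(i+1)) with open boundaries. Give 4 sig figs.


Step 1: Nearest-neighbor products: 1, 1, 1, 1, -1, -1, 1, 1, -1, -1, -1
Step 2: Sum of products = 1
Step 3: E = -1.754 * 1 = -1.754

-1.754


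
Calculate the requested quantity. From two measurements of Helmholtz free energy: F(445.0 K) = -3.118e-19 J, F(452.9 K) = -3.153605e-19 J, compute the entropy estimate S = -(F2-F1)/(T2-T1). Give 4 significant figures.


Step 1: dF = F2 - F1 = -3.153605e-19 - (-3.118e-19) = -3.5605e-21 J
Step 2: dT = T2 - T1 = 452.9 - 445.0 = 7.9 K
Step 3: S = -dF/dT = -(-3.5605e-21)/7.9 = 4.507e-22 J/K

4.507e-22


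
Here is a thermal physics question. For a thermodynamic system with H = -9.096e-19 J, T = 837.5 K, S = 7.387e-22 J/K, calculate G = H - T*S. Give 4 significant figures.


Step 1: T*S = 837.5 * 7.387e-22 = 6.187e-19 J
Step 2: G = H - T*S = -9.096e-19 - 6.187e-19
Step 3: G = -1.528e-18 J

-1.528e-18


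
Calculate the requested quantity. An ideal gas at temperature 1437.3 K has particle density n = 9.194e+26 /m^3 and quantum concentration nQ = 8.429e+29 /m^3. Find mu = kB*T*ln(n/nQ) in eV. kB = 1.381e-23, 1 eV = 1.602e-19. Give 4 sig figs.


Step 1: n/nQ = 9.194e+26/8.429e+29 = 0.001091
Step 2: ln(n/nQ) = -6.821
Step 3: mu = kB*T*ln(n/nQ) = 1.985e-20*-6.821 = -1.354e-19 J
Step 4: Convert to eV: -1.354e-19/1.602e-19 = -0.8451 eV

-0.8451


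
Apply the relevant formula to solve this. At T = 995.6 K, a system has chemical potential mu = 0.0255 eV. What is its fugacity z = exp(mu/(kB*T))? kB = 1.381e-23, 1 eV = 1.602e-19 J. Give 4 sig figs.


Step 1: Convert mu to Joules: 0.0255*1.602e-19 = 4.085e-21 J
Step 2: kB*T = 1.381e-23*995.6 = 1.375e-20 J
Step 3: mu/(kB*T) = 0.2971
Step 4: z = exp(0.2971) = 1.346

1.346


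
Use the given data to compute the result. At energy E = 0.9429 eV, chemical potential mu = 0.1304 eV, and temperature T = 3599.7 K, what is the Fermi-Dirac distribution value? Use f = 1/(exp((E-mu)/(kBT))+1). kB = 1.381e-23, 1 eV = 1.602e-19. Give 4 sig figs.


Step 1: (E - mu) = 0.9429 - 0.1304 = 0.8125 eV
Step 2: Convert: (E-mu)*eV = 1.302e-19 J
Step 3: x = (E-mu)*eV/(kB*T) = 2.618
Step 4: f = 1/(exp(2.618)+1) = 0.06797

0.06797


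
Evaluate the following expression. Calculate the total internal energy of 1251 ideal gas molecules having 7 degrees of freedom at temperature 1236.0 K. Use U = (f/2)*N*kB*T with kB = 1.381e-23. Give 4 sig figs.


Step 1: f/2 = 7/2 = 3.5
Step 2: N*kB*T = 1251*1.381e-23*1236.0 = 2.135e-17
Step 3: U = 3.5 * 2.135e-17 = 7.474e-17 J

7.474e-17


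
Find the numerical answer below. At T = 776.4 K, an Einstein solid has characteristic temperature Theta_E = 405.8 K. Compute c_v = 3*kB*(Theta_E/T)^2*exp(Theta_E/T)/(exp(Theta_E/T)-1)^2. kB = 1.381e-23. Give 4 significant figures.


Step 1: x = Theta_E/T = 405.8/776.4 = 0.5227
Step 2: x^2 = 0.2732
Step 3: exp(x) = 1.687
Step 4: c_v = 3*1.381e-23*0.2732*1.687/(1.687-1)^2 = 4.05e-23

4.05e-23


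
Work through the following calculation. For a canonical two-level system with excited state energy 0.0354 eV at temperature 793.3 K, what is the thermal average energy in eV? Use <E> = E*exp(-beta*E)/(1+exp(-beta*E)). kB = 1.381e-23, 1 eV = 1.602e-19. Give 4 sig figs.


Step 1: beta*E = 0.0354*1.602e-19/(1.381e-23*793.3) = 0.5176
Step 2: exp(-beta*E) = 0.5959
Step 3: <E> = 0.0354*0.5959/(1+0.5959) = 0.01322 eV

0.01322


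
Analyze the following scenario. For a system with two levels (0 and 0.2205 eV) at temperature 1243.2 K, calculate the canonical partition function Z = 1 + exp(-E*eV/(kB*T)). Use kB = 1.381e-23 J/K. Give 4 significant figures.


Step 1: Compute beta*E = E*eV/(kB*T) = 0.2205*1.602e-19/(1.381e-23*1243.2) = 2.057
Step 2: exp(-beta*E) = exp(-2.057) = 0.1278
Step 3: Z = 1 + 0.1278 = 1.128

1.128


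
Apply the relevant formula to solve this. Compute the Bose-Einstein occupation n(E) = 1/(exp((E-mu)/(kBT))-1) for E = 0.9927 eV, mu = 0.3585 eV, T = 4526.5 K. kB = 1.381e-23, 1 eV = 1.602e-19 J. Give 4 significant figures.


Step 1: (E - mu) = 0.6342 eV
Step 2: x = (E-mu)*eV/(kB*T) = 0.6342*1.602e-19/(1.381e-23*4526.5) = 1.625
Step 3: exp(x) = 5.08
Step 4: n = 1/(exp(x)-1) = 0.2451

0.2451


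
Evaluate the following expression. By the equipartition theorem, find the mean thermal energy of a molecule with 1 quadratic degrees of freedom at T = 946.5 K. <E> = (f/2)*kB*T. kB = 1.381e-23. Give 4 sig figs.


Step 1: f/2 = 1/2 = 0.5
Step 2: kB*T = 1.381e-23 * 946.5 = 1.307e-20
Step 3: <E> = 0.5 * 1.307e-20 = 6.536e-21 J

6.536e-21


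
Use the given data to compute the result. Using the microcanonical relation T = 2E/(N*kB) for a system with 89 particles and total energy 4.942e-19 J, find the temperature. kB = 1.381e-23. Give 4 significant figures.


Step 1: Numerator = 2*E = 2*4.942e-19 = 9.884e-19 J
Step 2: Denominator = N*kB = 89*1.381e-23 = 1.229e-21
Step 3: T = 9.884e-19 / 1.229e-21 = 804.2 K

804.2


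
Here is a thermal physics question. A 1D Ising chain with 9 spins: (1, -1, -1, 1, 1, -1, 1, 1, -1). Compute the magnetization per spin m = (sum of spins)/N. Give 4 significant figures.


Step 1: Count up spins (+1): 5, down spins (-1): 4
Step 2: Total magnetization M = 5 - 4 = 1
Step 3: m = M/N = 1/9 = 0.1111

0.1111


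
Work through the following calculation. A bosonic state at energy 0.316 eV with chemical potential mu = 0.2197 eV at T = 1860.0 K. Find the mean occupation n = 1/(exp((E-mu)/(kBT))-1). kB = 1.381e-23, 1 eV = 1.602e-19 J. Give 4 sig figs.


Step 1: (E - mu) = 0.0963 eV
Step 2: x = (E-mu)*eV/(kB*T) = 0.0963*1.602e-19/(1.381e-23*1860.0) = 0.6006
Step 3: exp(x) = 1.823
Step 4: n = 1/(exp(x)-1) = 1.215

1.215


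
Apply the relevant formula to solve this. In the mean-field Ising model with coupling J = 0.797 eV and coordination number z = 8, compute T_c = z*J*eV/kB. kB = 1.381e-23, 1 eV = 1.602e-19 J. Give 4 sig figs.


Step 1: z*J = 8*0.797 = 6.376 eV
Step 2: Convert to Joules: 6.376*1.602e-19 = 1.021e-18 J
Step 3: T_c = 1.021e-18 / 1.381e-23 = 7.396e+04 K

7.396e+04


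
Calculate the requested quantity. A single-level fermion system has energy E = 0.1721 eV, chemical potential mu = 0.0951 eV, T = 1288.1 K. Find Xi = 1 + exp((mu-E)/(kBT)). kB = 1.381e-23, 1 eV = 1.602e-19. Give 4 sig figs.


Step 1: (mu - E) = 0.0951 - 0.1721 = -0.077 eV
Step 2: x = (mu-E)*eV/(kB*T) = -0.077*1.602e-19/(1.381e-23*1288.1) = -0.6934
Step 3: exp(x) = 0.4999
Step 4: Xi = 1 + 0.4999 = 1.5

1.5


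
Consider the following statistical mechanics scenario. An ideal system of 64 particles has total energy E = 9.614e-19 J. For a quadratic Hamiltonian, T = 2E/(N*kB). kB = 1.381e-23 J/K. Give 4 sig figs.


Step 1: Numerator = 2*E = 2*9.614e-19 = 1.923e-18 J
Step 2: Denominator = N*kB = 64*1.381e-23 = 8.838e-22
Step 3: T = 1.923e-18 / 8.838e-22 = 2176 K

2176


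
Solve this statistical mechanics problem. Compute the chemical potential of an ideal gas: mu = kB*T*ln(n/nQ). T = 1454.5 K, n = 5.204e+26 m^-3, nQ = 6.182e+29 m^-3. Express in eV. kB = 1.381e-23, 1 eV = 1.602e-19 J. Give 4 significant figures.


Step 1: n/nQ = 5.204e+26/6.182e+29 = 0.0008418
Step 2: ln(n/nQ) = -7.08
Step 3: mu = kB*T*ln(n/nQ) = 2.009e-20*-7.08 = -1.422e-19 J
Step 4: Convert to eV: -1.422e-19/1.602e-19 = -0.8877 eV

-0.8877


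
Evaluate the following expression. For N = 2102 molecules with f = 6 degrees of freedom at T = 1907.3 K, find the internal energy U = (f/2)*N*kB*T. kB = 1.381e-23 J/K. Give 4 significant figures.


Step 1: f/2 = 6/2 = 3.0
Step 2: N*kB*T = 2102*1.381e-23*1907.3 = 5.537e-17
Step 3: U = 3.0 * 5.537e-17 = 1.661e-16 J

1.661e-16


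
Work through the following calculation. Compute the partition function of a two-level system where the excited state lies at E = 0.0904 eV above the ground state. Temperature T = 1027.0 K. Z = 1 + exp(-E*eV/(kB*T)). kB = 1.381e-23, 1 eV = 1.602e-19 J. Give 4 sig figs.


Step 1: Compute beta*E = E*eV/(kB*T) = 0.0904*1.602e-19/(1.381e-23*1027.0) = 1.021
Step 2: exp(-beta*E) = exp(-1.021) = 0.3602
Step 3: Z = 1 + 0.3602 = 1.36

1.36


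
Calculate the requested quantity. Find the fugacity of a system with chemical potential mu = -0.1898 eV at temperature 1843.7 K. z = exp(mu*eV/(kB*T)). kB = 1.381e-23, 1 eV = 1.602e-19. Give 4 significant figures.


Step 1: Convert mu to Joules: -0.1898*1.602e-19 = -3.041e-20 J
Step 2: kB*T = 1.381e-23*1843.7 = 2.546e-20 J
Step 3: mu/(kB*T) = -1.194
Step 4: z = exp(-1.194) = 0.3029

0.3029


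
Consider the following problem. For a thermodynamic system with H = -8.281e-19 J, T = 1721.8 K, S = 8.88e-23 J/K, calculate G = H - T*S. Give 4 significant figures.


Step 1: T*S = 1721.8 * 8.88e-23 = 1.529e-19 J
Step 2: G = H - T*S = -8.281e-19 - 1.529e-19
Step 3: G = -9.81e-19 J

-9.81e-19


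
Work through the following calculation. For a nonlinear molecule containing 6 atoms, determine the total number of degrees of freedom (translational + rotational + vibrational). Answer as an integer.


Step 1: Translational DOF = 3
Step 2: Rotational DOF (nonlinear) = 3
Step 3: Vibrational DOF = 3*6 - 6 = 12
Step 4: Total = 3 + 3 + 12 = 18

18


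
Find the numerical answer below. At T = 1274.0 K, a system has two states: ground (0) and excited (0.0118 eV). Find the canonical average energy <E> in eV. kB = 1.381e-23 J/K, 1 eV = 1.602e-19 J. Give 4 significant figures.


Step 1: beta*E = 0.0118*1.602e-19/(1.381e-23*1274.0) = 0.1074
Step 2: exp(-beta*E) = 0.8981
Step 3: <E> = 0.0118*0.8981/(1+0.8981) = 0.005583 eV

0.005583


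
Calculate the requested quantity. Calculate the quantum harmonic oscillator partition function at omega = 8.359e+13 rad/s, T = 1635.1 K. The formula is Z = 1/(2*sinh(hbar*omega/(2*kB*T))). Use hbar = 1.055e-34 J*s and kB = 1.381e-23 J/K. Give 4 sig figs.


Step 1: Compute x = hbar*omega/(kB*T) = 1.055e-34*8.359e+13/(1.381e-23*1635.1) = 0.3905
Step 2: x/2 = 0.1953
Step 3: sinh(x/2) = 0.1965
Step 4: Z = 1/(2*0.1965) = 2.544

2.544


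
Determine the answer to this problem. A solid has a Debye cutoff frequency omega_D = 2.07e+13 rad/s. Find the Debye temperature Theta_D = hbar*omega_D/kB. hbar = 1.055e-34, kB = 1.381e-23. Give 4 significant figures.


Step 1: hbar*omega_D = 1.055e-34 * 2.07e+13 = 2.184e-21 J
Step 2: Theta_D = 2.184e-21 / 1.381e-23
Step 3: Theta_D = 158.1 K

158.1


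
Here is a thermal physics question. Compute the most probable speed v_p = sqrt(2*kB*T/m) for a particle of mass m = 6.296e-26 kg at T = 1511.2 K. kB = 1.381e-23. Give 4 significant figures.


Step 1: Numerator = 2*kB*T = 2*1.381e-23*1511.2 = 4.174e-20
Step 2: Ratio = 4.174e-20 / 6.296e-26 = 6.63e+05
Step 3: v_p = sqrt(6.63e+05) = 814.2 m/s

814.2


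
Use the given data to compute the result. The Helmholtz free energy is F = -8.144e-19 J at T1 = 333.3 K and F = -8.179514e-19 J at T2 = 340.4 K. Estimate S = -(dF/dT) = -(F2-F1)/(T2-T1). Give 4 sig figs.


Step 1: dF = F2 - F1 = -8.179514e-19 - (-8.144e-19) = -3.5514e-21 J
Step 2: dT = T2 - T1 = 340.4 - 333.3 = 7.1 K
Step 3: S = -dF/dT = -(-3.5514e-21)/7.1 = 5.002e-22 J/K

5.002e-22


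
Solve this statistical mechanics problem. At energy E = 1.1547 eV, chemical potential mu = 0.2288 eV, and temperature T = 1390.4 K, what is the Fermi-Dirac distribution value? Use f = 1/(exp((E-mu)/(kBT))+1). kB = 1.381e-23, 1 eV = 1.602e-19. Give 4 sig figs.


Step 1: (E - mu) = 1.1547 - 0.2288 = 0.9259 eV
Step 2: Convert: (E-mu)*eV = 1.483e-19 J
Step 3: x = (E-mu)*eV/(kB*T) = 7.725
Step 4: f = 1/(exp(7.725)+1) = 0.0004415

0.0004415


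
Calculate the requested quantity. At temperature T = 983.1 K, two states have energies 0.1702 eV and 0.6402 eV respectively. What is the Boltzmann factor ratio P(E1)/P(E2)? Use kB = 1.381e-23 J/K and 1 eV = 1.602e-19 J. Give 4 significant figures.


Step 1: Compute energy difference dE = E1 - E2 = 0.1702 - 0.6402 = -0.47 eV
Step 2: Convert to Joules: dE_J = -0.47 * 1.602e-19 = -7.529e-20 J
Step 3: Compute exponent = -dE_J / (kB * T) = -(-7.529e-20) / (1.381e-23 * 983.1) = 5.546
Step 4: P(E1)/P(E2) = exp(5.546) = 256.2

256.2


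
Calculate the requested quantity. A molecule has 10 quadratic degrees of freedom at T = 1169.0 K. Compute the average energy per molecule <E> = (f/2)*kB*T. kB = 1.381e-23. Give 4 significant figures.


Step 1: f/2 = 10/2 = 5
Step 2: kB*T = 1.381e-23 * 1169.0 = 1.614e-20
Step 3: <E> = 5 * 1.614e-20 = 8.072e-20 J

8.072e-20


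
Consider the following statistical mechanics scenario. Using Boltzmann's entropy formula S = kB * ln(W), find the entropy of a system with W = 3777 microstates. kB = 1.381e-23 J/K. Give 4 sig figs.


Step 1: ln(W) = ln(3777) = 8.237
Step 2: S = kB * ln(W) = 1.381e-23 * 8.237
Step 3: S = 1.137e-22 J/K

1.137e-22


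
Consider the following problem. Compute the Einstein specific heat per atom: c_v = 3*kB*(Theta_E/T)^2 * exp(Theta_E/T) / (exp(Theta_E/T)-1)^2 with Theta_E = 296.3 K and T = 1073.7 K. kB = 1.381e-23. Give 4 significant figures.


Step 1: x = Theta_E/T = 296.3/1073.7 = 0.276
Step 2: x^2 = 0.07615
Step 3: exp(x) = 1.318
Step 4: c_v = 3*1.381e-23*0.07615*1.318/(1.318-1)^2 = 4.117e-23

4.117e-23


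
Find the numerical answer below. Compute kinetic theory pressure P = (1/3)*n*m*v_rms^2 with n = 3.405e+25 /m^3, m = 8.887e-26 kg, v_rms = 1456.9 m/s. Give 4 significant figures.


Step 1: v_rms^2 = 1456.9^2 = 2.123e+06
Step 2: n*m = 3.405e+25*8.887e-26 = 3.026
Step 3: P = (1/3)*3.026*2.123e+06 = 2.141e+06 Pa

2.141e+06


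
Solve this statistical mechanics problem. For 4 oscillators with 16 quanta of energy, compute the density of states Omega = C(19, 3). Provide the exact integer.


Step 1: Use binomial coefficient C(19, 3)
Step 2: Numerator = 19! / 16!
Step 3: Denominator = 3!
Step 4: Omega = 969

969


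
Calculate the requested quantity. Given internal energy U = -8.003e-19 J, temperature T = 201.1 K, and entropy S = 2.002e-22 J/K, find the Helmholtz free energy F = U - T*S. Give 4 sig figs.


Step 1: T*S = 201.1 * 2.002e-22 = 4.026e-20 J
Step 2: F = U - T*S = -8.003e-19 - 4.026e-20
Step 3: F = -8.406e-19 J

-8.406e-19


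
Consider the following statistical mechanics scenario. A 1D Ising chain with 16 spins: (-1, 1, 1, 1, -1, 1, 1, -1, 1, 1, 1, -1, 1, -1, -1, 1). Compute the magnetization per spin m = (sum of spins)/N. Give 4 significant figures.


Step 1: Count up spins (+1): 10, down spins (-1): 6
Step 2: Total magnetization M = 10 - 6 = 4
Step 3: m = M/N = 4/16 = 0.25

0.25


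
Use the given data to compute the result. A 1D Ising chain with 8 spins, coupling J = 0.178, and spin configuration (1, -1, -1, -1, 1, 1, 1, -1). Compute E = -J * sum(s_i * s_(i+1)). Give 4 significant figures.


Step 1: Nearest-neighbor products: -1, 1, 1, -1, 1, 1, -1
Step 2: Sum of products = 1
Step 3: E = -0.178 * 1 = -0.178

-0.178


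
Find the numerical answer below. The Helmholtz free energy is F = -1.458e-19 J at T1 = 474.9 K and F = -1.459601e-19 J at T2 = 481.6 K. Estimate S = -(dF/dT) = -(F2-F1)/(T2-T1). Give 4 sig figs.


Step 1: dF = F2 - F1 = -1.459601e-19 - (-1.458e-19) = -1.601e-22 J
Step 2: dT = T2 - T1 = 481.6 - 474.9 = 6.7 K
Step 3: S = -dF/dT = -(-1.601e-22)/6.7 = 2.39e-23 J/K

2.39e-23


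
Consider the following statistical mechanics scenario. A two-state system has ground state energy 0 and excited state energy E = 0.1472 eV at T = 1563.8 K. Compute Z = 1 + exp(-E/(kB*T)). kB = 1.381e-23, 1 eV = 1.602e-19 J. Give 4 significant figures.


Step 1: Compute beta*E = E*eV/(kB*T) = 0.1472*1.602e-19/(1.381e-23*1563.8) = 1.092
Step 2: exp(-beta*E) = exp(-1.092) = 0.3356
Step 3: Z = 1 + 0.3356 = 1.336

1.336


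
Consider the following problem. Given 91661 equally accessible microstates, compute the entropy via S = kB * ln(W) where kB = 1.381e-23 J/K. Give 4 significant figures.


Step 1: ln(W) = ln(91661) = 11.43
Step 2: S = kB * ln(W) = 1.381e-23 * 11.43
Step 3: S = 1.578e-22 J/K

1.578e-22


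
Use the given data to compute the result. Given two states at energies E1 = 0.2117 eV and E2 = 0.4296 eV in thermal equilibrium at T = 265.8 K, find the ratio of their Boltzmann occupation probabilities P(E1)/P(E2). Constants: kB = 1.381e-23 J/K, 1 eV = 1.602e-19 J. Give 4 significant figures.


Step 1: Compute energy difference dE = E1 - E2 = 0.2117 - 0.4296 = -0.2179 eV
Step 2: Convert to Joules: dE_J = -0.2179 * 1.602e-19 = -3.491e-20 J
Step 3: Compute exponent = -dE_J / (kB * T) = -(-3.491e-20) / (1.381e-23 * 265.8) = 9.51
Step 4: P(E1)/P(E2) = exp(9.51) = 1.349e+04

1.349e+04


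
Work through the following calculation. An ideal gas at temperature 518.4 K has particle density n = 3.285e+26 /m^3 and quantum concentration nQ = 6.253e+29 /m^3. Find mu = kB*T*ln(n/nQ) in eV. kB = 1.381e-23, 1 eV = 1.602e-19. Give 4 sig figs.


Step 1: n/nQ = 3.285e+26/6.253e+29 = 0.0005253
Step 2: ln(n/nQ) = -7.551
Step 3: mu = kB*T*ln(n/nQ) = 7.159e-21*-7.551 = -5.406e-20 J
Step 4: Convert to eV: -5.406e-20/1.602e-19 = -0.3375 eV

-0.3375


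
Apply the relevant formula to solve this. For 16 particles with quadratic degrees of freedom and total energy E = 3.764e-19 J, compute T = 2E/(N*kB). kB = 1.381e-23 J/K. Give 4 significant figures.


Step 1: Numerator = 2*E = 2*3.764e-19 = 7.528e-19 J
Step 2: Denominator = N*kB = 16*1.381e-23 = 2.21e-22
Step 3: T = 7.528e-19 / 2.21e-22 = 3407 K

3407


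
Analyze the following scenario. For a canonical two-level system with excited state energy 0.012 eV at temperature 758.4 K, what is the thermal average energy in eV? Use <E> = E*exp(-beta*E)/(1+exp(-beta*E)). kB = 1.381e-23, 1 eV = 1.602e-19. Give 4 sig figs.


Step 1: beta*E = 0.012*1.602e-19/(1.381e-23*758.4) = 0.1835
Step 2: exp(-beta*E) = 0.8323
Step 3: <E> = 0.012*0.8323/(1+0.8323) = 0.005451 eV

0.005451


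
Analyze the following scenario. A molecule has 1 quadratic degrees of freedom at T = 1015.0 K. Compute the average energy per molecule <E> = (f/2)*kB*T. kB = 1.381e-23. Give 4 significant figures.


Step 1: f/2 = 1/2 = 0.5
Step 2: kB*T = 1.381e-23 * 1015.0 = 1.402e-20
Step 3: <E> = 0.5 * 1.402e-20 = 7.009e-21 J

7.009e-21


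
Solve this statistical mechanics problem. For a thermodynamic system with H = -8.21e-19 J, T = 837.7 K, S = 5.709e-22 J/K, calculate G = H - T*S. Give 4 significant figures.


Step 1: T*S = 837.7 * 5.709e-22 = 4.782e-19 J
Step 2: G = H - T*S = -8.21e-19 - 4.782e-19
Step 3: G = -1.299e-18 J

-1.299e-18


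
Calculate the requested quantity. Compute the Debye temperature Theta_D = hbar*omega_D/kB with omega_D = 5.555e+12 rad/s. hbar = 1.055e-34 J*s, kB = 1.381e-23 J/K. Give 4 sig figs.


Step 1: hbar*omega_D = 1.055e-34 * 5.555e+12 = 5.861e-22 J
Step 2: Theta_D = 5.861e-22 / 1.381e-23
Step 3: Theta_D = 42.44 K

42.44


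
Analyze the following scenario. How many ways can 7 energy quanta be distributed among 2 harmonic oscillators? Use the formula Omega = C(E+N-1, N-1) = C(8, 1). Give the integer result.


Step 1: Use binomial coefficient C(8, 1)
Step 2: Numerator = 8! / 7!
Step 3: Denominator = 1!
Step 4: Omega = 8

8


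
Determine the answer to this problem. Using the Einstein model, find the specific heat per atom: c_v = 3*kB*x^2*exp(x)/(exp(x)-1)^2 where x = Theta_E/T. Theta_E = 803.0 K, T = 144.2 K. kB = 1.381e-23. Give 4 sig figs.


Step 1: x = Theta_E/T = 803.0/144.2 = 5.569
Step 2: x^2 = 31.01
Step 3: exp(x) = 262.1
Step 4: c_v = 3*1.381e-23*31.01*262.1/(262.1-1)^2 = 4.94e-24

4.94e-24


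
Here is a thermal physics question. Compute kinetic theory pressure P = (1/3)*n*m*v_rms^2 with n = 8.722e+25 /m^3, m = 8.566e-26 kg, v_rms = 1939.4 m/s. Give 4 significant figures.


Step 1: v_rms^2 = 1939.4^2 = 3.761e+06
Step 2: n*m = 8.722e+25*8.566e-26 = 7.471
Step 3: P = (1/3)*7.471*3.761e+06 = 9.367e+06 Pa

9.367e+06


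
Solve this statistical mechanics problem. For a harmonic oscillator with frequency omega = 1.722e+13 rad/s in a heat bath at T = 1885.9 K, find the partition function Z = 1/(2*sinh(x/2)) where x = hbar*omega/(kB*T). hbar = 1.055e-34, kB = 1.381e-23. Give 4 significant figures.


Step 1: Compute x = hbar*omega/(kB*T) = 1.055e-34*1.722e+13/(1.381e-23*1885.9) = 0.06975
Step 2: x/2 = 0.03488
Step 3: sinh(x/2) = 0.03488
Step 4: Z = 1/(2*0.03488) = 14.33

14.33


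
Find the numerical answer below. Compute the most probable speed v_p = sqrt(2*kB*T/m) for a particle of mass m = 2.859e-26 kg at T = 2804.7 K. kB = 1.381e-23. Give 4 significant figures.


Step 1: Numerator = 2*kB*T = 2*1.381e-23*2804.7 = 7.747e-20
Step 2: Ratio = 7.747e-20 / 2.859e-26 = 2.71e+06
Step 3: v_p = sqrt(2.71e+06) = 1646 m/s

1646


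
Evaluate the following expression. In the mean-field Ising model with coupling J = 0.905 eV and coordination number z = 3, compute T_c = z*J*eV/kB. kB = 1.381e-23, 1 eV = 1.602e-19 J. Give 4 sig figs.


Step 1: z*J = 3*0.905 = 2.715 eV
Step 2: Convert to Joules: 2.715*1.602e-19 = 4.349e-19 J
Step 3: T_c = 4.349e-19 / 1.381e-23 = 3.149e+04 K

3.149e+04


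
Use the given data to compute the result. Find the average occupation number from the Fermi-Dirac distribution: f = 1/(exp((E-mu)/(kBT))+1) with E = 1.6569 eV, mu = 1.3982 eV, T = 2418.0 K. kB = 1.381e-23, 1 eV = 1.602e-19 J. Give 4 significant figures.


Step 1: (E - mu) = 1.6569 - 1.3982 = 0.2587 eV
Step 2: Convert: (E-mu)*eV = 4.144e-20 J
Step 3: x = (E-mu)*eV/(kB*T) = 1.241
Step 4: f = 1/(exp(1.241)+1) = 0.2242

0.2242


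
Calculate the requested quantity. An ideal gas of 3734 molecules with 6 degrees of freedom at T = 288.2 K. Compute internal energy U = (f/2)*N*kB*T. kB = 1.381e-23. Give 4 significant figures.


Step 1: f/2 = 6/2 = 3.0
Step 2: N*kB*T = 3734*1.381e-23*288.2 = 1.486e-17
Step 3: U = 3.0 * 1.486e-17 = 4.458e-17 J

4.458e-17


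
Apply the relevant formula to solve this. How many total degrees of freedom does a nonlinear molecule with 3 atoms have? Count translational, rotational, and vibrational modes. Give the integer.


Step 1: Translational DOF = 3
Step 2: Rotational DOF (nonlinear) = 3
Step 3: Vibrational DOF = 3*3 - 6 = 3
Step 4: Total = 3 + 3 + 3 = 9

9


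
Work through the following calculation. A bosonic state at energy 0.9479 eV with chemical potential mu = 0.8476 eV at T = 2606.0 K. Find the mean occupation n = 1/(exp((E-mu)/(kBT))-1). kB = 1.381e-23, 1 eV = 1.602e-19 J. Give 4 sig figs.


Step 1: (E - mu) = 0.1003 eV
Step 2: x = (E-mu)*eV/(kB*T) = 0.1003*1.602e-19/(1.381e-23*2606.0) = 0.4465
Step 3: exp(x) = 1.563
Step 4: n = 1/(exp(x)-1) = 1.777

1.777


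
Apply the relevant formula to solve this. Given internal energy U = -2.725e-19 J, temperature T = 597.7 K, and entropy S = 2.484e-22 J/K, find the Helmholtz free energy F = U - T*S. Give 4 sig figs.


Step 1: T*S = 597.7 * 2.484e-22 = 1.485e-19 J
Step 2: F = U - T*S = -2.725e-19 - 1.485e-19
Step 3: F = -4.21e-19 J

-4.21e-19


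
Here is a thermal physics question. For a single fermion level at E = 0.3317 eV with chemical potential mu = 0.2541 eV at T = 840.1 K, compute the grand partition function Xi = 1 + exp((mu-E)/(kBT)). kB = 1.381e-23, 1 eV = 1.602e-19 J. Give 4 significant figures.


Step 1: (mu - E) = 0.2541 - 0.3317 = -0.0776 eV
Step 2: x = (mu-E)*eV/(kB*T) = -0.0776*1.602e-19/(1.381e-23*840.1) = -1.072
Step 3: exp(x) = 0.3425
Step 4: Xi = 1 + 0.3425 = 1.342

1.342


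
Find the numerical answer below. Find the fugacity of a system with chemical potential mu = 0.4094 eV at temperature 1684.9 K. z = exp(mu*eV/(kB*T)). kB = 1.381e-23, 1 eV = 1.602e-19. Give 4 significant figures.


Step 1: Convert mu to Joules: 0.4094*1.602e-19 = 6.559e-20 J
Step 2: kB*T = 1.381e-23*1684.9 = 2.327e-20 J
Step 3: mu/(kB*T) = 2.819
Step 4: z = exp(2.819) = 16.75

16.75


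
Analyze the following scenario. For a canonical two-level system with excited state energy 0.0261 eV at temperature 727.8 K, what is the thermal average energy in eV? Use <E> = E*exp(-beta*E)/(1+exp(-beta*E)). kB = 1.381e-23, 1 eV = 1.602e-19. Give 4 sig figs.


Step 1: beta*E = 0.0261*1.602e-19/(1.381e-23*727.8) = 0.416
Step 2: exp(-beta*E) = 0.6597
Step 3: <E> = 0.0261*0.6597/(1+0.6597) = 0.01037 eV

0.01037


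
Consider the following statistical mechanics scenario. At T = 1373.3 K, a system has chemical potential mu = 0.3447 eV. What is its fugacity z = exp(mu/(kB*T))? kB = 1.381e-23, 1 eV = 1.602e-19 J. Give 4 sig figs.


Step 1: Convert mu to Joules: 0.3447*1.602e-19 = 5.522e-20 J
Step 2: kB*T = 1.381e-23*1373.3 = 1.897e-20 J
Step 3: mu/(kB*T) = 2.912
Step 4: z = exp(2.912) = 18.39

18.39


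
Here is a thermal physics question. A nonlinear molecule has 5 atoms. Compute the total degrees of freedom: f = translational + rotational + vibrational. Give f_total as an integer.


Step 1: Translational DOF = 3
Step 2: Rotational DOF (nonlinear) = 3
Step 3: Vibrational DOF = 3*5 - 6 = 9
Step 4: Total = 3 + 3 + 9 = 15

15


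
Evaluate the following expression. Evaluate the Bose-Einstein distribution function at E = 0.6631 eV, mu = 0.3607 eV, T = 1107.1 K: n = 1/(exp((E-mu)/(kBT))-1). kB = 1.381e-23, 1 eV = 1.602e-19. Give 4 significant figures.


Step 1: (E - mu) = 0.3024 eV
Step 2: x = (E-mu)*eV/(kB*T) = 0.3024*1.602e-19/(1.381e-23*1107.1) = 3.169
Step 3: exp(x) = 23.77
Step 4: n = 1/(exp(x)-1) = 0.04391

0.04391


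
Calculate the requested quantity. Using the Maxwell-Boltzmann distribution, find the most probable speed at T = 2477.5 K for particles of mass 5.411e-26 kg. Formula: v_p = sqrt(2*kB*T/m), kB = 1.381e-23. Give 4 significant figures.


Step 1: Numerator = 2*kB*T = 2*1.381e-23*2477.5 = 6.843e-20
Step 2: Ratio = 6.843e-20 / 5.411e-26 = 1.265e+06
Step 3: v_p = sqrt(1.265e+06) = 1125 m/s

1125


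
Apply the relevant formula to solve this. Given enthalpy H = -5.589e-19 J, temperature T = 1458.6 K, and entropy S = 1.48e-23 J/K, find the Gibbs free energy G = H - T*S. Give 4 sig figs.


Step 1: T*S = 1458.6 * 1.48e-23 = 2.159e-20 J
Step 2: G = H - T*S = -5.589e-19 - 2.159e-20
Step 3: G = -5.805e-19 J

-5.805e-19


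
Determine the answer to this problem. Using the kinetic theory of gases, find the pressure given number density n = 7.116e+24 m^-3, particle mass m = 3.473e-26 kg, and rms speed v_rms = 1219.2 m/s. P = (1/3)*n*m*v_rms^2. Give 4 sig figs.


Step 1: v_rms^2 = 1219.2^2 = 1.486e+06
Step 2: n*m = 7.116e+24*3.473e-26 = 0.2471
Step 3: P = (1/3)*0.2471*1.486e+06 = 1.225e+05 Pa

1.225e+05


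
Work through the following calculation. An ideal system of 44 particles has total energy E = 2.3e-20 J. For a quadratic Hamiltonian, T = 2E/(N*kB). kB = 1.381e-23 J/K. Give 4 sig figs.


Step 1: Numerator = 2*E = 2*2.3e-20 = 4.6e-20 J
Step 2: Denominator = N*kB = 44*1.381e-23 = 6.076e-22
Step 3: T = 4.6e-20 / 6.076e-22 = 75.7 K

75.7


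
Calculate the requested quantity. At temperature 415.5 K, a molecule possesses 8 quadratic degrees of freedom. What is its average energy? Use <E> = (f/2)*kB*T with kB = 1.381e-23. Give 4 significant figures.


Step 1: f/2 = 8/2 = 4
Step 2: kB*T = 1.381e-23 * 415.5 = 5.738e-21
Step 3: <E> = 4 * 5.738e-21 = 2.295e-20 J

2.295e-20


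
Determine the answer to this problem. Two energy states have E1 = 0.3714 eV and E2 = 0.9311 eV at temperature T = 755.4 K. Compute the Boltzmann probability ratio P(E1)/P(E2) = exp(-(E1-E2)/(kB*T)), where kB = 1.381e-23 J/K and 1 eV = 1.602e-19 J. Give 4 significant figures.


Step 1: Compute energy difference dE = E1 - E2 = 0.3714 - 0.9311 = -0.5597 eV
Step 2: Convert to Joules: dE_J = -0.5597 * 1.602e-19 = -8.966e-20 J
Step 3: Compute exponent = -dE_J / (kB * T) = -(-8.966e-20) / (1.381e-23 * 755.4) = 8.595
Step 4: P(E1)/P(E2) = exp(8.595) = 5405

5405


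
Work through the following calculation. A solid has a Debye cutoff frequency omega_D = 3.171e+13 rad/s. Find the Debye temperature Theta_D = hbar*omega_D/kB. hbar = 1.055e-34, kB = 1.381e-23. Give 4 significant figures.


Step 1: hbar*omega_D = 1.055e-34 * 3.171e+13 = 3.345e-21 J
Step 2: Theta_D = 3.345e-21 / 1.381e-23
Step 3: Theta_D = 242.2 K

242.2


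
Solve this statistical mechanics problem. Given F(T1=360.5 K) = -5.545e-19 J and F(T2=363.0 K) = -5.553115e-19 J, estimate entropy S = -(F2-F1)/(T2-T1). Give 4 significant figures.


Step 1: dF = F2 - F1 = -5.553115e-19 - (-5.545e-19) = -8.115e-22 J
Step 2: dT = T2 - T1 = 363.0 - 360.5 = 2.5 K
Step 3: S = -dF/dT = -(-8.115e-22)/2.5 = 3.246e-22 J/K

3.246e-22


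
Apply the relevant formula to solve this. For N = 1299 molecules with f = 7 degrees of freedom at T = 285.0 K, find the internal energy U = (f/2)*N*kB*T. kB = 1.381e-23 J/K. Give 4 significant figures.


Step 1: f/2 = 7/2 = 3.5
Step 2: N*kB*T = 1299*1.381e-23*285.0 = 5.113e-18
Step 3: U = 3.5 * 5.113e-18 = 1.789e-17 J

1.789e-17


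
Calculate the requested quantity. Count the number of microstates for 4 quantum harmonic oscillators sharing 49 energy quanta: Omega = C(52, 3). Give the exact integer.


Step 1: Use binomial coefficient C(52, 3)
Step 2: Numerator = 52! / 49!
Step 3: Denominator = 3!
Step 4: Omega = 22100

22100


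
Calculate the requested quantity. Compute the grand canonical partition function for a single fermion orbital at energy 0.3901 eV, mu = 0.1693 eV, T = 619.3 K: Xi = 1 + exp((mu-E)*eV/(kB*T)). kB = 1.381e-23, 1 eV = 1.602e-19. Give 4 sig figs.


Step 1: (mu - E) = 0.1693 - 0.3901 = -0.2208 eV
Step 2: x = (mu-E)*eV/(kB*T) = -0.2208*1.602e-19/(1.381e-23*619.3) = -4.136
Step 3: exp(x) = 0.01599
Step 4: Xi = 1 + 0.01599 = 1.016

1.016


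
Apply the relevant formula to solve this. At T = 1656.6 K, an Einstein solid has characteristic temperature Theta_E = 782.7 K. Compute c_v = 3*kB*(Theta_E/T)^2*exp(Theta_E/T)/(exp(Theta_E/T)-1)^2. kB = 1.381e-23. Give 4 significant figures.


Step 1: x = Theta_E/T = 782.7/1656.6 = 0.4725
Step 2: x^2 = 0.2232
Step 3: exp(x) = 1.604
Step 4: c_v = 3*1.381e-23*0.2232*1.604/(1.604-1)^2 = 4.067e-23

4.067e-23


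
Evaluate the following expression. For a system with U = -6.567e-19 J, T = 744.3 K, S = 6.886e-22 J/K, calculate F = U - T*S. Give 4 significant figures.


Step 1: T*S = 744.3 * 6.886e-22 = 5.125e-19 J
Step 2: F = U - T*S = -6.567e-19 - 5.125e-19
Step 3: F = -1.169e-18 J

-1.169e-18


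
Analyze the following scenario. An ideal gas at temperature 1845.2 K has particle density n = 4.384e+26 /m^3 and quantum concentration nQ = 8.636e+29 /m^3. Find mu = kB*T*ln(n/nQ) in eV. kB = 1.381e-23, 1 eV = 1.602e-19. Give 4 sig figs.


Step 1: n/nQ = 4.384e+26/8.636e+29 = 0.0005076
Step 2: ln(n/nQ) = -7.586
Step 3: mu = kB*T*ln(n/nQ) = 2.548e-20*-7.586 = -1.933e-19 J
Step 4: Convert to eV: -1.933e-19/1.602e-19 = -1.207 eV

-1.207


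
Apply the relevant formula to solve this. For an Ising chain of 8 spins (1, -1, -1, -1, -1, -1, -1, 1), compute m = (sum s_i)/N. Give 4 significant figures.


Step 1: Count up spins (+1): 2, down spins (-1): 6
Step 2: Total magnetization M = 2 - 6 = -4
Step 3: m = M/N = -4/8 = -0.5

-0.5


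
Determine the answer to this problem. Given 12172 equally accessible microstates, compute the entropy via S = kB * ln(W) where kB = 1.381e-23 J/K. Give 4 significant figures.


Step 1: ln(W) = ln(12172) = 9.407
Step 2: S = kB * ln(W) = 1.381e-23 * 9.407
Step 3: S = 1.299e-22 J/K

1.299e-22


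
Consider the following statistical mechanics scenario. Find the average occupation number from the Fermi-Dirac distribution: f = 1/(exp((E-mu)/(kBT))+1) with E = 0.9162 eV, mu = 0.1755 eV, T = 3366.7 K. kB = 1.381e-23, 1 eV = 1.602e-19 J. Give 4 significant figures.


Step 1: (E - mu) = 0.9162 - 0.1755 = 0.7407 eV
Step 2: Convert: (E-mu)*eV = 1.187e-19 J
Step 3: x = (E-mu)*eV/(kB*T) = 2.552
Step 4: f = 1/(exp(2.552)+1) = 0.07228

0.07228


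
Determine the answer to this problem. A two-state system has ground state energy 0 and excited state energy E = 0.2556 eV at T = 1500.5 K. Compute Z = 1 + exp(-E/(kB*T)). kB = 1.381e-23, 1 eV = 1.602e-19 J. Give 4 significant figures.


Step 1: Compute beta*E = E*eV/(kB*T) = 0.2556*1.602e-19/(1.381e-23*1500.5) = 1.976
Step 2: exp(-beta*E) = exp(-1.976) = 0.1386
Step 3: Z = 1 + 0.1386 = 1.139

1.139


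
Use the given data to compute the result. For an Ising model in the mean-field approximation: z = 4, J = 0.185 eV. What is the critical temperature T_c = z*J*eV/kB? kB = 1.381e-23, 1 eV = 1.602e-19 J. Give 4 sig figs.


Step 1: z*J = 4*0.185 = 0.74 eV
Step 2: Convert to Joules: 0.74*1.602e-19 = 1.185e-19 J
Step 3: T_c = 1.185e-19 / 1.381e-23 = 8584 K

8584
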